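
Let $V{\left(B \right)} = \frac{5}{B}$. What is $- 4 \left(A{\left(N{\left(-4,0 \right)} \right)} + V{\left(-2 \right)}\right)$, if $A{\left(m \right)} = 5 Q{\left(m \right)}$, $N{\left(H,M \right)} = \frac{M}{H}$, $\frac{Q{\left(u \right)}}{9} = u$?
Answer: $10$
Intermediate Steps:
$Q{\left(u \right)} = 9 u$
$A{\left(m \right)} = 45 m$ ($A{\left(m \right)} = 5 \cdot 9 m = 45 m$)
$- 4 \left(A{\left(N{\left(-4,0 \right)} \right)} + V{\left(-2 \right)}\right) = - 4 \left(45 \frac{0}{-4} + \frac{5}{-2}\right) = - 4 \left(45 \cdot 0 \left(- \frac{1}{4}\right) + 5 \left(- \frac{1}{2}\right)\right) = - 4 \left(45 \cdot 0 - \frac{5}{2}\right) = - 4 \left(0 - \frac{5}{2}\right) = \left(-4\right) \left(- \frac{5}{2}\right) = 10$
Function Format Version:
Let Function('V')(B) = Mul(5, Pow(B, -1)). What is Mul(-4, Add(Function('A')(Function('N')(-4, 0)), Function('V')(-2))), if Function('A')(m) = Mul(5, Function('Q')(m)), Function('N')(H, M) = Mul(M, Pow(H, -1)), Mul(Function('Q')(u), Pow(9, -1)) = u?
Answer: 10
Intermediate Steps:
Function('Q')(u) = Mul(9, u)
Function('A')(m) = Mul(45, m) (Function('A')(m) = Mul(5, Mul(9, m)) = Mul(45, m))
Mul(-4, Add(Function('A')(Function('N')(-4, 0)), Function('V')(-2))) = Mul(-4, Add(Mul(45, Mul(0, Pow(-4, -1))), Mul(5, Pow(-2, -1)))) = Mul(-4, Add(Mul(45, Mul(0, Rational(-1, 4))), Mul(5, Rational(-1, 2)))) = Mul(-4, Add(Mul(45, 0), Rational(-5, 2))) = Mul(-4, Add(0, Rational(-5, 2))) = Mul(-4, Rational(-5, 2)) = 10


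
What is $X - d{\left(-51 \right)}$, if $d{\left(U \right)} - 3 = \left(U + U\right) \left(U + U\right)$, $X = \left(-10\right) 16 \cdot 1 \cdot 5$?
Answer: $-11207$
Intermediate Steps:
$X = -800$ ($X = \left(-160\right) 5 = -800$)
$d{\left(U \right)} = 3 + 4 U^{2}$ ($d{\left(U \right)} = 3 + \left(U + U\right) \left(U + U\right) = 3 + 2 U 2 U = 3 + 4 U^{2}$)
$X - d{\left(-51 \right)} = -800 - \left(3 + 4 \left(-51\right)^{2}\right) = -800 - \left(3 + 4 \cdot 2601\right) = -800 - \left(3 + 10404\right) = -800 - 10407 = -11207$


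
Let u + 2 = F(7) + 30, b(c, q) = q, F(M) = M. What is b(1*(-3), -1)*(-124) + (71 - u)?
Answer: 160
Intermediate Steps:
u = 35 (u = -2 + (7 + 30) = -2 + 37 = 35)
b(1*(-3), -1)*(-124) + (71 - u) = -1*(-124) + (71 - 1*35) = 124 + (71 - 35) = 124 + 36 = 160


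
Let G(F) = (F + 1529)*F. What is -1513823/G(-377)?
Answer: 1513823/434304 ≈ 3.4856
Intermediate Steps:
G(F) = F*(1529 + F) (G(F) = (1529 + F)*F = F*(1529 + F))
-1513823/G(-377) = -1513823*(-1/(377*(1529 - 377))) = -1513823/((-377*1152)) = -1513823/(-434304) = -1513823*(-1/434304) = 1513823/434304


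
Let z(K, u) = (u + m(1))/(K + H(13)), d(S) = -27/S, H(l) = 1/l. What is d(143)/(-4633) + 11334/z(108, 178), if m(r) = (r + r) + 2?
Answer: 405774288462/60289229 ≈ 6730.5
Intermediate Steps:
m(r) = 2 + 2*r (m(r) = 2*r + 2 = 2 + 2*r)
z(K, u) = (4 + u)/(1/13 + K) (z(K, u) = (u + (2 + 2*1))/(K + 1/13) = (u + (2 + 2))/(K + 1/13) = (u + 4)/(1/13 + K) = (4 + u)/(1/13 + K))
d(143)/(-4633) + 11334/z(108, 178) = -27/143/(-4633) + 11334/((13*(4 + 178)/(1 + 13*108))) = -27*1/143*(-1/4633) + 11334/((13*182/(1 + 1404))) = -27/143*(-1/4633) + 11334/((13*182/1405)) = 27/662519 + 11334/((13*(1/1405)*182)) = 27/662519 + 11334/(2366/1405) = 27/662519 + 11334*(1405/2366) = 27/662519 + 7962135/1183 = 405774288462/60289229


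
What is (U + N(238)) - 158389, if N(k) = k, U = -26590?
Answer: -184741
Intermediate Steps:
(U + N(238)) - 158389 = (-26590 + 238) - 158389 = -26352 - 158389 = -184741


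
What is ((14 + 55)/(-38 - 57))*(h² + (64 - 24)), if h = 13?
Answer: -759/5 ≈ -151.80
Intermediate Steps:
((14 + 55)/(-38 - 57))*(h² + (64 - 24)) = ((14 + 55)/(-38 - 57))*(13² + (64 - 24)) = (69/(-95))*(169 + 40) = (69*(-1/95))*209 = -69/95*209 = -759/5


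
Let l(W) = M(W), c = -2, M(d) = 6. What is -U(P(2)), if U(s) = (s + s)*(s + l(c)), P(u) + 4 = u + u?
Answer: 0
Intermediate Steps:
l(W) = 6
P(u) = -4 + 2*u (P(u) = -4 + (u + u) = -4 + 2*u)
U(s) = 2*s*(6 + s) (U(s) = (s + s)*(s + 6) = (2*s)*(6 + s) = 2*s*(6 + s))
-U(P(2)) = -2*(-4 + 2*2)*(6 + (-4 + 2*2)) = -2*(-4 + 4)*(6 + (-4 + 4)) = -2*0*(6 + 0) = -2*0*6 = -1*0 = 0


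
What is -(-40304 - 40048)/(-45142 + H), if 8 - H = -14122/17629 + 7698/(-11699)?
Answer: -8285965374096/4654105328797 ≈ -1.7804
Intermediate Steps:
H = 1950854688/206241671 (H = 8 - (-14122/17629 + 7698/(-11699)) = 8 - (-14122*1/17629 + 7698*(-1/11699)) = 8 - (-14122/17629 - 7698/11699) = 8 - 1*(-300921320/206241671) = 8 + 300921320/206241671 = 1950854688/206241671 ≈ 9.4591)
-(-40304 - 40048)/(-45142 + H) = -(-40304 - 40048)/(-45142 + 1950854688/206241671) = -(-80352)/(-9308210657594/206241671) = -(-80352)*(-206241671)/9308210657594 = -1*8285965374096/4654105328797 = -8285965374096/4654105328797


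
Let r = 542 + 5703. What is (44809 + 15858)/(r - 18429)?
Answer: -60667/12184 ≈ -4.9792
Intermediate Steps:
r = 6245
(44809 + 15858)/(r - 18429) = (44809 + 15858)/(6245 - 18429) = 60667/(-12184) = 60667*(-1/12184) = -60667/12184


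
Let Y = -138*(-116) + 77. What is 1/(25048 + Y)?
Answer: 1/41133 ≈ 2.4311e-5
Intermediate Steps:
Y = 16085 (Y = 16008 + 77 = 16085)
1/(25048 + Y) = 1/(25048 + 16085) = 1/41133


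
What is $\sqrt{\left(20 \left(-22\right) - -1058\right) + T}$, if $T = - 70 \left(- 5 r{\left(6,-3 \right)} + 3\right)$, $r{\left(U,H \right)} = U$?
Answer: $2 \sqrt{627} \approx 50.08$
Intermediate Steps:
$T = 1890$ ($T = - 70 \left(\left(-5\right) 6 + 3\right) = - 70 \left(-30 + 3\right) = \left(-70\right) \left(-27\right) = 1890$)
$\sqrt{\left(20 \left(-22\right) - -1058\right) + T} = \sqrt{\left(20 \left(-22\right) - -1058\right) + 1890} = \sqrt{\left(-440 + 1058\right) + 1890} = \sqrt{618 + 1890} = \sqrt{2508} = 2 \sqrt{627}$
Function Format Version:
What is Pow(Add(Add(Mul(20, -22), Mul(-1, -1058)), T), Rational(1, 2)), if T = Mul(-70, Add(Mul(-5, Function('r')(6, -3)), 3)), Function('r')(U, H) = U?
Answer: Mul(2, Pow(627, Rational(1, 2))) ≈ 50.080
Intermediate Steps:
T = 1890 (T = Mul(-70, Add(Mul(-5, 6), 3)) = Mul(-70, Add(-30, 3)) = Mul(-70, -27) = 1890)
Pow(Add(Add(Mul(20, -22), Mul(-1, -1058)), T), Rational(1, 2)) = Pow(Add(Add(Mul(20, -22), Mul(-1, -1058)), 1890), Rational(1, 2)) = Pow(Add(Add(-440, 1058), 1890), Rational(1, 2)) = Pow(Add(618, 1890), Rational(1, 2)) = Pow(2508, Rational(1, 2)) = Mul(2, Pow(627, Rational(1, 2)))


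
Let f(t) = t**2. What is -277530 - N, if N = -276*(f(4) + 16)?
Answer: -268698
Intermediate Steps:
N = -8832 (N = -276*(4**2 + 16) = -276*(16 + 16) = -276*32 = -8832)
-277530 - N = -277530 - 1*(-8832) = -277530 + 8832 = -268698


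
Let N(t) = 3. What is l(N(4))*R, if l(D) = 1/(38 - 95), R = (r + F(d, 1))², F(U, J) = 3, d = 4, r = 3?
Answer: -12/19 ≈ -0.63158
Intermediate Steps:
R = 36 (R = (3 + 3)² = 6² = 36)
l(D) = -1/57 (l(D) = 1/(-57) = -1/57)
l(N(4))*R = -1/57*36 = -12/19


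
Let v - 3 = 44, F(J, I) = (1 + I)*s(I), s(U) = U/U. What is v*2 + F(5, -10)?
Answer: 85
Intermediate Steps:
s(U) = 1
F(J, I) = 1 + I (F(J, I) = (1 + I)*1 = 1 + I)
v = 47 (v = 3 + 44 = 47)
v*2 + F(5, -10) = 47*2 + (1 - 10) = 94 - 9 = 85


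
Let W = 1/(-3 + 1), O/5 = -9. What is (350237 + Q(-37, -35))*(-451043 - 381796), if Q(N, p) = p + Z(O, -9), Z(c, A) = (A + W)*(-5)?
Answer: -583402886661/2 ≈ -2.9170e+11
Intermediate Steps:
O = -45 (O = 5*(-9) = -45)
W = -½ (W = 1/(-2) = -½ ≈ -0.50000)
Z(c, A) = 5/2 - 5*A (Z(c, A) = (A - ½)*(-5) = (-½ + A)*(-5) = 5/2 - 5*A)
Q(N, p) = 95/2 + p (Q(N, p) = p + (5/2 - 5*(-9)) = p + (5/2 + 45) = p + 95/2 = 95/2 + p)
(350237 + Q(-37, -35))*(-451043 - 381796) = (350237 + (95/2 - 35))*(-451043 - 381796) = (350237 + 25/2)*(-832839) = (700499/2)*(-832839) = -583402886661/2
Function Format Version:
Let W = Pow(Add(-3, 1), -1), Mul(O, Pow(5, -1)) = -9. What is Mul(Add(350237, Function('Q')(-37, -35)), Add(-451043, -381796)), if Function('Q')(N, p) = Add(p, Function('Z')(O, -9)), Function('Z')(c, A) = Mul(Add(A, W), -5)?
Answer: Rational(-583402886661, 2) ≈ -2.9170e+11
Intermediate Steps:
O = -45 (O = Mul(5, -9) = -45)
W = Rational(-1, 2) (W = Pow(-2, -1) = Rational(-1, 2) ≈ -0.50000)
Function('Z')(c, A) = Add(Rational(5, 2), Mul(-5, A)) (Function('Z')(c, A) = Mul(Add(A, Rational(-1, 2)), -5) = Mul(Add(Rational(-1, 2), A), -5) = Add(Rational(5, 2), Mul(-5, A)))
Function('Q')(N, p) = Add(Rational(95, 2), p) (Function('Q')(N, p) = Add(p, Add(Rational(5, 2), Mul(-5, -9))) = Add(p, Add(Rational(5, 2), 45)) = Add(p, Rational(95, 2)) = Add(Rational(95, 2), p))
Mul(Add(350237, Function('Q')(-37, -35)), Add(-451043, -381796)) = Mul(Add(350237, Add(Rational(95, 2), -35)), Add(-451043, -381796)) = Mul(Add(350237, Rational(25, 2)), -832839) = Mul(Rational(700499, 2), -832839) = Rational(-583402886661, 2)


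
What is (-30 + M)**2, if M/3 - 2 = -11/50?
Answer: 1520289/2500 ≈ 608.12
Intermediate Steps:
M = 267/50 (M = 6 + 3*(-11/50) = 6 - 33/50 = 267/50 ≈ 5.3400)
(-30 + M)**2 = (-30 + 267/50)**2 = (-1233/50)**2 = 1520289/2500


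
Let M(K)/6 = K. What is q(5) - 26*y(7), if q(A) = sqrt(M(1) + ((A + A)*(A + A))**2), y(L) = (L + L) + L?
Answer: -546 + sqrt(10006) ≈ -445.97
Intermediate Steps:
y(L) = 3*L (y(L) = 2*L + L = 3*L)
M(K) = 6*K
q(A) = sqrt(6 + 16*A**4) (q(A) = sqrt(6*1 + ((A + A)*(A + A))**2) = sqrt(6 + ((2*A)*(2*A))**2) = sqrt(6 + (4*A**2)**2) = sqrt(6 + 16*A**4))
q(5) - 26*y(7) = sqrt(6 + 16*5**4) - 78*7 = sqrt(6 + 16*625) - 26*21 = sqrt(6 + 10000) - 546 = sqrt(10006) - 546 = -546 + sqrt(10006)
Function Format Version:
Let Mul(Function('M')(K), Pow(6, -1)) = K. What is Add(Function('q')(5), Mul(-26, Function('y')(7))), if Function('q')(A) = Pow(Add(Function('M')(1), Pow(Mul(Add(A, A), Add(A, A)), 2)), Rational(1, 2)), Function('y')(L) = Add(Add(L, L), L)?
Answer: Add(-546, Pow(10006, Rational(1, 2))) ≈ -445.97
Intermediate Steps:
Function('y')(L) = Mul(3, L) (Function('y')(L) = Add(Mul(2, L), L) = Mul(3, L))
Function('M')(K) = Mul(6, K)
Function('q')(A) = Pow(Add(6, Mul(16, Pow(A, 4))), Rational(1, 2)) (Function('q')(A) = Pow(Add(Mul(6, 1), Pow(Mul(Add(A, A), Add(A, A)), 2)), Rational(1, 2)) = Pow(Add(6, Pow(Mul(Mul(2, A), Mul(2, A)), 2)), Rational(1, 2)) = Pow(Add(6, Pow(Mul(4, Pow(A, 2)), 2)), Rational(1, 2)) = Pow(Add(6, Mul(16, Pow(A, 4))), Rational(1, 2)))
Add(Function('q')(5), Mul(-26, Function('y')(7))) = Add(Pow(Add(6, Mul(16, Pow(5, 4))), Rational(1, 2)), Mul(-26, Mul(3, 7))) = Add(Pow(Add(6, Mul(16, 625)), Rational(1, 2)), Mul(-26, 21)) = Add(Pow(Add(6, 10000), Rational(1, 2)), -546) = Add(Pow(10006, Rational(1, 2)), -546) = Add(-546, Pow(10006, Rational(1, 2)))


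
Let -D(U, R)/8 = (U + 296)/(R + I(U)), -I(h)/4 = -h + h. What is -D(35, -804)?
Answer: -662/201 ≈ -3.2935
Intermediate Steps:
I(h) = 0 (I(h) = -4*(-h + h) = -4*0 = 0)
D(U, R) = -8*(296 + U)/R (D(U, R) = -8*(U + 296)/(R + 0) = -8*(296 + U)/R)
-D(35, -804) = -8*(-296 - 1*35)/(-804) = -8*(-1)*(-296 - 35)/804 = -8*(-1)*(-331)/804 = -1*662/201 = -662/201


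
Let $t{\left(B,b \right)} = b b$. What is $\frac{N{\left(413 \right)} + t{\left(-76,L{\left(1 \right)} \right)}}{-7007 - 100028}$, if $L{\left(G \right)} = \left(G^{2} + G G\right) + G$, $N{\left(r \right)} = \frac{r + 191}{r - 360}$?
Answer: $- \frac{1081}{5672855} \approx -0.00019056$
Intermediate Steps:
$N{\left(r \right)} = \frac{191 + r}{-360 + r}$
$L{\left(G \right)} = G + 2 G^{2}$ ($L{\left(G \right)} = \left(G^{2} + G^{2}\right) + G = 2 G^{2} + G = G + 2 G^{2}$)
$t{\left(B,b \right)} = b^{2}$
$\frac{N{\left(413 \right)} + t{\left(-76,L{\left(1 \right)} \right)}}{-7007 - 100028} = \frac{\frac{191 + 413}{-360 + 413} + \left(1 \left(1 + 2 \cdot 1\right)\right)^{2}}{-7007 - 100028} = \frac{\frac{1}{53} \cdot 604 + \left(1 \left(1 + 2\right)\right)^{2}}{-107035} = \left(\frac{1}{53} \cdot 604 + \left(1 \cdot 3\right)^{2}\right) \left(- \frac{1}{107035}\right) = \left(\frac{604}{53} + 3^{2}\right) \left(- \frac{1}{107035}\right) = \left(\frac{604}{53} + 9\right) \left(- \frac{1}{107035}\right) = \frac{1081}{53} \left(- \frac{1}{107035}\right) = - \frac{1081}{5672855}$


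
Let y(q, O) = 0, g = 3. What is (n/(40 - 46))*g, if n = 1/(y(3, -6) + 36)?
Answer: -1/72 ≈ -0.013889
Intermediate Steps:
n = 1/36 (n = 1/(0 + 36) = 1/36 ≈ 0.027778)
(n/(40 - 46))*g = ((1/36)/(40 - 46))*3 = ((1/36)/(-6))*3 = -⅙*1/36*3 = -1/216*3 = -1/72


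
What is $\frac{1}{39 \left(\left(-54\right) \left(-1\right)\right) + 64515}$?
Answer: $\frac{1}{66621} \approx 1.501 \cdot 10^{-5}$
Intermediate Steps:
$\frac{1}{39 \left(\left(-54\right) \left(-1\right)\right) + 64515} = \frac{1}{39 \cdot 54 + 64515} = \frac{1}{2106 + 64515} = \frac{1}{66621}$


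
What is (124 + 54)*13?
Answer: 2314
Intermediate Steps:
(124 + 54)*13 = 178*13 = 2314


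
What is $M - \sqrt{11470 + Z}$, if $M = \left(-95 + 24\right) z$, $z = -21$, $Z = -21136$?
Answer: $1491 - 3 i \sqrt{1074} \approx 1491.0 - 98.316 i$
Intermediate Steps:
$M = 1491$ ($M = \left(-95 + 24\right) \left(-21\right) = \left(-71\right) \left(-21\right) = 1491$)
$M - \sqrt{11470 + Z} = 1491 - \sqrt{11470 - 21136} = 1491 - \sqrt{-9666} = 1491 - 3 i \sqrt{1074}$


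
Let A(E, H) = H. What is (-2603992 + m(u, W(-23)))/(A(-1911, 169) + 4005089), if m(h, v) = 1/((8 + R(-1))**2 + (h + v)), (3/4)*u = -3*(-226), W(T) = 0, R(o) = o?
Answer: -2481604375/3817010874 ≈ -0.65014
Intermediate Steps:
u = 904 (u = 4*(-3*(-226))/3 = (4/3)*678 = 904)
m(h, v) = 1/(49 + h + v) (m(h, v) = 1/((8 - 1)**2 + (h + v)) = 1/(7**2 + (h + v)) = 1/(49 + (h + v)) = 1/(49 + h + v))
(-2603992 + m(u, W(-23)))/(A(-1911, 169) + 4005089) = (-2603992 + 1/(49 + 904 + 0))/(169 + 4005089) = (-2603992 + 1/953)/4005258 = (-2603992 + 1/953)*(1/4005258) = -2481604375/953*1/4005258 = -2481604375/3817010874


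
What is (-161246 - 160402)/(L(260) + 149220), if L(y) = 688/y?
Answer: -1306695/606217 ≈ -2.1555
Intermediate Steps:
(-161246 - 160402)/(L(260) + 149220) = (-161246 - 160402)/(688/260 + 149220) = -321648/(688*(1/260) + 149220) = -321648/(172/65 + 149220) = -321648/9699472/65 = -321648*65/9699472 = -1306695/606217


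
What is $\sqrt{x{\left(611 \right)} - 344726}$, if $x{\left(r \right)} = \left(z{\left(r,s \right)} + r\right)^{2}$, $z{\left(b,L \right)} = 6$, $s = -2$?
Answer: $\sqrt{35963} \approx 189.64$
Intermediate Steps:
$x{\left(r \right)} = \left(6 + r\right)^{2}$
$\sqrt{x{\left(611 \right)} - 344726} = \sqrt{\left(6 + 611\right)^{2} - 344726} = \sqrt{617^{2} - 344726} = \sqrt{380689 - 344726} = \sqrt{35963}$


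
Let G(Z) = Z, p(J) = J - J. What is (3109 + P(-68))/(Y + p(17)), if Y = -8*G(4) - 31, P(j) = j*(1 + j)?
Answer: -365/3 ≈ -121.67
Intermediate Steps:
p(J) = 0
Y = -63 (Y = -8*4 - 31 = -32 - 31 = -63)
(3109 + P(-68))/(Y + p(17)) = (3109 - 68*(1 - 68))/(-63 + 0) = (3109 - 68*(-67))/(-63) = (3109 + 4556)*(-1/63) = 7665*(-1/63) = -365/3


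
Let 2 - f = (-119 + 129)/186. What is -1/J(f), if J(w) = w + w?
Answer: -93/362 ≈ -0.25691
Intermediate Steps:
f = 181/93 (f = 2 - (-119 + 129)/186 = 2 - 10/186 = 2 - 1*5/93 = 2 - 5/93 = 181/93 ≈ 1.9462)
J(w) = 2*w
-1/J(f) = -1/(2*(181/93)) = -1/362/93 = -1*93/362 = -93/362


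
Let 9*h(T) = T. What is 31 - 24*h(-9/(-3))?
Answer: 23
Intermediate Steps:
h(T) = T/9
31 - 24*h(-9/(-3)) = 31 - 8*(-9/(-3))/3 = 31 - 8*(-9*(-⅓))/3 = 31 - 8*3/3 = 31 - 24*⅓ = 31 - 8 = 23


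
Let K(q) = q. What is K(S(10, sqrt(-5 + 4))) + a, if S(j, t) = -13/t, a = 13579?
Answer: 13579 + 13*I ≈ 13579.0 + 13.0*I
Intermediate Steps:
K(S(10, sqrt(-5 + 4))) + a = -13/sqrt(-5 + 4) + 13579 = -13*(-I) + 13579 = -(-13)*I + 13579 = 13*I + 13579 = 13579 + 13*I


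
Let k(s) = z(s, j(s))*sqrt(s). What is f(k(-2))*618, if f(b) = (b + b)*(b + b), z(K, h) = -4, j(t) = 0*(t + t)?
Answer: -79104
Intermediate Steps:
j(t) = 0 (j(t) = 0*(2*t) = 0)
k(s) = -4*sqrt(s)
f(b) = 4*b**2 (f(b) = (2*b)*(2*b) = 4*b**2)
f(k(-2))*618 = (4*(-4*I*sqrt(2))**2)*618 = (4*(-32))*618 = -128*618 = -79104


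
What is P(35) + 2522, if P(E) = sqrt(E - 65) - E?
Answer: 2487 + I*sqrt(30) ≈ 2487.0 + 5.4772*I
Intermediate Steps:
P(E) = sqrt(-65 + E) - E
P(35) + 2522 = (sqrt(-65 + 35) - 1*35) + 2522 = (sqrt(-30) - 35) + 2522 = (I*sqrt(30) - 35) + 2522 = (-35 + I*sqrt(30)) + 2522 = 2487 + I*sqrt(30)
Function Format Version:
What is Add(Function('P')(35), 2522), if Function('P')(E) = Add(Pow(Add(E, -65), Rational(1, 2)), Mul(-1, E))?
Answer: Add(2487, Mul(I, Pow(30, Rational(1, 2)))) ≈ Add(2487.0, Mul(5.4772, I))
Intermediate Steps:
Function('P')(E) = Add(Pow(Add(-65, E), Rational(1, 2)), Mul(-1, E))
Add(Function('P')(35), 2522) = Add(Add(Pow(Add(-65, 35), Rational(1, 2)), Mul(-1, 35)), 2522) = Add(Add(Pow(-30, Rational(1, 2)), -35), 2522) = Add(Add(Mul(I, Pow(30, Rational(1, 2))), -35), 2522) = Add(Add(-35, Mul(I, Pow(30, Rational(1, 2)))), 2522) = Add(2487, Mul(I, Pow(30, Rational(1, 2))))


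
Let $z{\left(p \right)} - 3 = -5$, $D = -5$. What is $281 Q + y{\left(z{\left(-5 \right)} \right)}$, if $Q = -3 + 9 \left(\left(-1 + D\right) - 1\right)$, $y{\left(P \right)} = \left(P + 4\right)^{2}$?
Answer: $-18542$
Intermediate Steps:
$z{\left(p \right)} = -2$ ($z{\left(p \right)} = 3 - 5 = -2$)
$y{\left(P \right)} = \left(4 + P\right)^{2}$
$Q = -66$ ($Q = -3 + 9 \left(\left(-1 - 5\right) - 1\right) = -3 + 9 \left(-6 - 1\right) = -3 + 9 \left(-7\right) = -3 - 63 = -66$)
$281 Q + y{\left(z{\left(-5 \right)} \right)} = 281 \left(-66\right) + \left(4 - 2\right)^{2} = -18546 + 2^{2} = -18546 + 4 = -18542$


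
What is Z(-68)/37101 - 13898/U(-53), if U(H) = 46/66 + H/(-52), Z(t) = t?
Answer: -884820762028/109262445 ≈ -8098.1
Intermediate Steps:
U(H) = 23/33 - H/52 (U(H) = 46*(1/66) + H*(-1/52) = 23/33 - H/52)
Z(-68)/37101 - 13898/U(-53) = -68/37101 - 13898/(23/33 - 1/52*(-53)) = -68*1/37101 - 13898/(23/33 + 53/52) = -68/37101 - 13898/2945/1716 = -68/37101 - 13898*1716/2945 = -68/37101 - 23848968/2945 = -884820762028/109262445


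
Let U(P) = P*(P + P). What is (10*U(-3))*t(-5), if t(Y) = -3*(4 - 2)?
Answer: -1080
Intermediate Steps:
U(P) = 2*P² (U(P) = P*(2*P) = 2*P²)
t(Y) = -6 (t(Y) = -3*2 = -6)
(10*U(-3))*t(-5) = (10*(2*(-3)²))*(-6) = (10*(2*9))*(-6) = (10*18)*(-6) = 180*(-6) = -1080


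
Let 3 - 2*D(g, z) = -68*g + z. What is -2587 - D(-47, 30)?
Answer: -1951/2 ≈ -975.50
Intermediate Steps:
D(g, z) = 3/2 + 34*g - z/2 (D(g, z) = 3/2 - (-68*g + z)/2 = 3/2 - (z - 68*g)/2 = 3/2 + (34*g - z/2) = 3/2 + 34*g - z/2)
-2587 - D(-47, 30) = -2587 - (3/2 + 34*(-47) - ½*30) = -2587 - (3/2 - 1598 - 15) = -2587 - 1*(-3223/2) = -2587 + 3223/2 = -1951/2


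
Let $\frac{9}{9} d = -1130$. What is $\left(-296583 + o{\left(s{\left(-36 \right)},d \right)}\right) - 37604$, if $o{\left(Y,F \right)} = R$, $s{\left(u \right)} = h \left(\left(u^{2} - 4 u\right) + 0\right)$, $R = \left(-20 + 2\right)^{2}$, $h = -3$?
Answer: $-333863$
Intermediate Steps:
$d = -1130$
$R = 324$ ($R = \left(-18\right)^{2} = 324$)
$s{\left(u \right)} = - 3 u^{2} + 12 u$ ($s{\left(u \right)} = - 3 \left(\left(u^{2} - 4 u\right) + 0\right) = - 3 \left(u^{2} - 4 u\right) = - 3 u^{2} + 12 u$)
$o{\left(Y,F \right)} = 324$
$\left(-296583 + o{\left(s{\left(-36 \right)},d \right)}\right) - 37604 = \left(-296583 + 324\right) - 37604 = -296259 - 37604 = -333863$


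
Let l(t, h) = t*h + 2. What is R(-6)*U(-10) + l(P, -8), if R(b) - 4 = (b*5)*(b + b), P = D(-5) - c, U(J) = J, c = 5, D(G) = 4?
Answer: -3630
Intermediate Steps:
P = -1 (P = 4 - 1*5 = 4 - 5 = -1)
l(t, h) = 2 + h*t (l(t, h) = h*t + 2 = 2 + h*t)
R(b) = 4 + 10*b² (R(b) = 4 + (b*5)*(b + b) = 4 + (5*b)*(2*b) = 4 + 10*b²)
R(-6)*U(-10) + l(P, -8) = (4 + 10*(-6)²)*(-10) + (2 - 8*(-1)) = (4 + 10*36)*(-10) + (2 + 8) = (4 + 360)*(-10) + 10 = 364*(-10) + 10 = -3640 + 10 = -3630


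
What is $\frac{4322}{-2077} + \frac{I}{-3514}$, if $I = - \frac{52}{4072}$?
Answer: $- \frac{15460856143}{7429952404} \approx -2.0809$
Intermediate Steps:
$I = - \frac{13}{1018}$ ($I = \left(-52\right) \frac{1}{4072} = - \frac{13}{1018} \approx -0.01277$)
$\frac{4322}{-2077} + \frac{I}{-3514} = \frac{4322}{-2077} - \frac{13}{1018 \left(-3514\right)} = 4322 \left(- \frac{1}{2077}\right) - - \frac{13}{3577252} = - \frac{4322}{2077} + \frac{13}{3577252} = - \frac{15460856143}{7429952404}$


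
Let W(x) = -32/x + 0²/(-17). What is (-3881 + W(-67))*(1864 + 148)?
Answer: -523109940/67 ≈ -7.8076e+6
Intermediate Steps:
W(x) = -32/x (W(x) = -32/x + 0*(-1/17) = -32/x + 0 = -32/x)
(-3881 + W(-67))*(1864 + 148) = (-3881 - 32/(-67))*(1864 + 148) = (-3881 - 32*(-1/67))*2012 = (-3881 + 32/67)*2012 = -259995/67*2012 = -523109940/67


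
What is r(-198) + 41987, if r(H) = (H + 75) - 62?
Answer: 41802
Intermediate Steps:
r(H) = 13 + H (r(H) = (75 + H) - 62 = 13 + H)
r(-198) + 41987 = (13 - 198) + 41987 = -185 + 41987 = 41802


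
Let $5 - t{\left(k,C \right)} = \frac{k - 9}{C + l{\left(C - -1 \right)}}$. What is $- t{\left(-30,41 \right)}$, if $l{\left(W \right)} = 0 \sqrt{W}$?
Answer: $- \frac{244}{41} \approx -5.9512$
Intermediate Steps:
$l{\left(W \right)} = 0$
$t{\left(k,C \right)} = 5 - \frac{-9 + k}{C}$ ($t{\left(k,C \right)} = 5 - \frac{k - 9}{C + 0} = 5 - \frac{-9 + k}{C}$)
$- t{\left(-30,41 \right)} = - \frac{9 - -30 + 5 \cdot 41}{41} = - \frac{9 + 30 + 205}{41} = - \frac{244}{41}$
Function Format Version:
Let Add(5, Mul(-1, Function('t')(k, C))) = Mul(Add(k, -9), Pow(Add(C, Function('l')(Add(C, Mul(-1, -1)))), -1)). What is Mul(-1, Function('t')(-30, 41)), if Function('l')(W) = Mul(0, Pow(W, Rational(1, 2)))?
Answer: Rational(-244, 41) ≈ -5.9512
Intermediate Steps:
Function('l')(W) = 0
Function('t')(k, C) = Add(5, Mul(-1, Pow(C, -1), Add(-9, k))) (Function('t')(k, C) = Add(5, Mul(-1, Mul(Add(k, -9), Pow(Add(C, 0), -1)))) = Add(5, Mul(-1, Mul(Add(-9, k), Pow(C, -1)))) = Add(5, Mul(-1, Mul(Pow(C, -1), Add(-9, k)))) = Add(5, Mul(-1, Pow(C, -1), Add(-9, k))))
Mul(-1, Function('t')(-30, 41)) = Mul(-1, Mul(Pow(41, -1), Add(9, Mul(-1, -30), Mul(5, 41)))) = Mul(-1, Mul(Rational(1, 41), Add(9, 30, 205))) = Mul(-1, Mul(Rational(1, 41), 244)) = Mul(-1, Rational(244, 41)) = Rational(-244, 41)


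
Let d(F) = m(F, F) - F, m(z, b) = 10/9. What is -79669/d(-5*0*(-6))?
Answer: -717021/10 ≈ -71702.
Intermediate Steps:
m(z, b) = 10/9 (m(z, b) = 10*(⅑) = 10/9)
d(F) = 10/9 - F
-79669/d(-5*0*(-6)) = -79669/(10/9 - (-5*0)*(-6)) = -79669/(10/9 - 0*(-6)) = -79669/(10/9 - 1*0) = -79669/(10/9 + 0) = -79669/10/9 = -79669*9/10 = -717021/10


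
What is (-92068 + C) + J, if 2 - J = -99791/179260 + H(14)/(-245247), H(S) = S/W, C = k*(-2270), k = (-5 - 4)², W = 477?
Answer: -5786460101363867371/20970340133940 ≈ -2.7594e+5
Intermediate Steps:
k = 81 (k = (-9)² = 81)
C = -183870 (C = 81*(-2270) = -183870)
H(S) = S/477
J = 53614515268349/20970340133940 (J = 2 - (-99791/179260 + ((1/477)*14)/(-245247)) = 2 - (-99791*1/179260 + (14/477)*(-1/245247)) = 2 - (-99791/179260 - 14/116982819) = 2 - 1*(-11673835000469/20970340133940) = 2 + 11673835000469/20970340133940 = 53614515268349/20970340133940 ≈ 2.5567)
(-92068 + C) + J = (-92068 - 183870) + 53614515268349/20970340133940 = -275938 + 53614515268349/20970340133940 = -5786460101363867371/20970340133940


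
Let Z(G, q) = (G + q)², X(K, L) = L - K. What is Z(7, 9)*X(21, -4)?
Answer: -6400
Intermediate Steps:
Z(7, 9)*X(21, -4) = (7 + 9)²*(-4 - 1*21) = 16²*(-4 - 21) = 256*(-25) = -6400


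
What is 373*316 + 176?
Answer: 118044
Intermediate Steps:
373*316 + 176 = 117868 + 176 = 118044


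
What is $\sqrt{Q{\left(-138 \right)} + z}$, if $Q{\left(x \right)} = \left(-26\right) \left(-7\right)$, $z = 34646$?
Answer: $2 \sqrt{8707} \approx 186.62$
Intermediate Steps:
$Q{\left(x \right)} = 182$
$\sqrt{Q{\left(-138 \right)} + z} = \sqrt{182 + 34646} = \sqrt{34828} = 2 \sqrt{8707}$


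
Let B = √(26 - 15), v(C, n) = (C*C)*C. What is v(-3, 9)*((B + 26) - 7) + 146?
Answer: -367 - 27*√11 ≈ -456.55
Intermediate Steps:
v(C, n) = C³ (v(C, n) = C²*C = C³)
B = √11 ≈ 3.3166
v(-3, 9)*((B + 26) - 7) + 146 = (-3)³*((√11 + 26) - 7) + 146 = -27*((26 + √11) - 7) + 146 = -27*(19 + √11) + 146 = (-513 - 27*√11) + 146 = -367 - 27*√11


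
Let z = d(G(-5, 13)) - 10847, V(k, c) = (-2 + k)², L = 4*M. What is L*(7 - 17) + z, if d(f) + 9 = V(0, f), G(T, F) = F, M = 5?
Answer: -11052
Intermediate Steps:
L = 20 (L = 4*5 = 20)
d(f) = -5 (d(f) = -9 + (-2 + 0)² = -9 + (-2)² = -9 + 4 = -5)
z = -10852 (z = -5 - 10847 = -10852)
L*(7 - 17) + z = 20*(7 - 17) - 10852 = 20*(-10) - 10852 = -200 - 10852 = -11052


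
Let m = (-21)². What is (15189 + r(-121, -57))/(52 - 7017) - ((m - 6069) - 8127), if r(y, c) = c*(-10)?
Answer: 95787816/6965 ≈ 13753.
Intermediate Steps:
r(y, c) = -10*c
m = 441
(15189 + r(-121, -57))/(52 - 7017) - ((m - 6069) - 8127) = (15189 - 10*(-57))/(52 - 7017) - ((441 - 6069) - 8127) = (15189 + 570)/(-6965) - (-5628 - 8127) = 15759*(-1/6965) - 1*(-13755) = -15759/6965 + 13755 = 95787816/6965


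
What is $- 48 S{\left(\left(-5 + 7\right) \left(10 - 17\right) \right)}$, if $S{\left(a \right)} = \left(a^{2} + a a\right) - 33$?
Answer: $-17232$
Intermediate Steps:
$S{\left(a \right)} = -33 + 2 a^{2}$ ($S{\left(a \right)} = \left(a^{2} + a^{2}\right) - 33 = 2 a^{2} - 33 = -33 + 2 a^{2}$)
$- 48 S{\left(\left(-5 + 7\right) \left(10 - 17\right) \right)} = - 48 \left(-33 + 2 \left(\left(-5 + 7\right) \left(10 - 17\right)\right)^{2}\right) = - 48 \left(-33 + 2 \left(2 \left(-7\right)\right)^{2}\right) = - 48 \left(-33 + 2 \left(-14\right)^{2}\right) = - 48 \left(-33 + 2 \cdot 196\right) = - 48 \left(-33 + 392\right) = \left(-48\right) 359 = -17232$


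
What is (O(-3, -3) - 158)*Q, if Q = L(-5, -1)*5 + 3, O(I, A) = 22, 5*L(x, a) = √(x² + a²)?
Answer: -408 - 136*√26 ≈ -1101.5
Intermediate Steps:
L(x, a) = √(a² + x²)/5 (L(x, a) = √(x² + a²)/5 = √(a² + x²)/5)
Q = 3 + √26 (Q = (√((-1)² + (-5)²)/5)*5 + 3 = (√(1 + 25)/5)*5 + 3 = (√26/5)*5 + 3 = √26 + 3 = 3 + √26 ≈ 8.0990)
(O(-3, -3) - 158)*Q = (22 - 158)*(3 + √26) = -136*(3 + √26) = -408 - 136*√26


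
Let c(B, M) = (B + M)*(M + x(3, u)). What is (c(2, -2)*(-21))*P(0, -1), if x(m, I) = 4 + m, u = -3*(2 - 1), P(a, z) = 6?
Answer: 0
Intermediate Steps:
u = -3 (u = -3*1 = -3)
c(B, M) = (7 + M)*(B + M) (c(B, M) = (B + M)*(M + (4 + 3)) = (B + M)*(M + 7) = (B + M)*(7 + M) = (7 + M)*(B + M))
(c(2, -2)*(-21))*P(0, -1) = (((-2)**2 + 7*2 + 7*(-2) + 2*(-2))*(-21))*6 = ((4 + 14 - 14 - 4)*(-21))*6 = (0*(-21))*6 = 0*6 = 0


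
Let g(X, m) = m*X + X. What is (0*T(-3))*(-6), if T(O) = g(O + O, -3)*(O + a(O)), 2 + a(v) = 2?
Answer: 0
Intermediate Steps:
a(v) = 0 (a(v) = -2 + 2 = 0)
g(X, m) = X + X*m (g(X, m) = X*m + X = X + X*m)
T(O) = -4*O² (T(O) = ((O + O)*(1 - 3))*(O + 0) = ((2*O)*(-2))*O = (-4*O)*O = -4*O²)
(0*T(-3))*(-6) = (0*(-4*(-3)²))*(-6) = (0*(-4*9))*(-6) = (0*(-36))*(-6) = 0*(-6) = 0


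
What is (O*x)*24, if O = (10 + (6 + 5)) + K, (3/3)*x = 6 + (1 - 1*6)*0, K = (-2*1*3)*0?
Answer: 3024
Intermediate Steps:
K = 0 (K = -2*3*0 = -6*0 = 0)
x = 6 (x = 6 + (1 - 1*6)*0 = 6 + (1 - 6)*0 = 6 - 5*0 = 6 + 0 = 6)
O = 21 (O = (10 + (6 + 5)) + 0 = (10 + 11) + 0 = 21 + 0 = 21)
(O*x)*24 = (21*6)*24 = 126*24 = 3024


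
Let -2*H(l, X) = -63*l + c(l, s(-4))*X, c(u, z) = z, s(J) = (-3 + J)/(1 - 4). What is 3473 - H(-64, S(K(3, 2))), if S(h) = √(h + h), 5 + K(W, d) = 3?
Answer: 5489 + 7*I/3 ≈ 5489.0 + 2.3333*I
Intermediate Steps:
s(J) = 1 - J/3 (s(J) = (-3 + J)/(-3) = (-3 + J)*(-⅓) = 1 - J/3)
K(W, d) = -2 (K(W, d) = -5 + 3 = -2)
S(h) = √2*√h (S(h) = √(2*h) = √2*√h)
H(l, X) = -7*X/6 + 63*l/2 (H(l, X) = -(-63*l + (1 - ⅓*(-4))*X)/2 = -(-63*l + (1 + 4/3)*X)/2 = -(-63*l + 7*X/3)/2 = -7*X/6 + 63*l/2)
3473 - H(-64, S(K(3, 2))) = 3473 - (-7*√2*√(-2)/6 + (63/2)*(-64)) = 3473 - (-7*√2*I*√2/6 - 2016) = 3473 - (-7*I/3 - 2016) = 3473 - (-2016 - 7*I/3) = 3473 + (2016 + 7*I/3) = 5489 + 7*I/3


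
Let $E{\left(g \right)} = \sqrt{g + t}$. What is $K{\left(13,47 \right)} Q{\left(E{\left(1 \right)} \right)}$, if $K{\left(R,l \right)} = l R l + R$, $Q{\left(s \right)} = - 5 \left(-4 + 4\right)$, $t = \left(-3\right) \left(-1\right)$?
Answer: $0$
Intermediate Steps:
$t = 3$
$E{\left(g \right)} = \sqrt{3 + g}$ ($E{\left(g \right)} = \sqrt{g + 3} = \sqrt{3 + g}$)
$Q{\left(s \right)} = 0$ ($Q{\left(s \right)} = \left(-5\right) 0 = 0$)
$K{\left(R,l \right)} = R + R l^{2}$ ($K{\left(R,l \right)} = R l l + R = R l^{2} + R = R + R l^{2}$)
$K{\left(13,47 \right)} Q{\left(E{\left(1 \right)} \right)} = 13 \left(1 + 47^{2}\right) 0 = 13 \left(1 + 2209\right) 0 = 13 \cdot 2210 \cdot 0 = 28730 \cdot 0 = 0$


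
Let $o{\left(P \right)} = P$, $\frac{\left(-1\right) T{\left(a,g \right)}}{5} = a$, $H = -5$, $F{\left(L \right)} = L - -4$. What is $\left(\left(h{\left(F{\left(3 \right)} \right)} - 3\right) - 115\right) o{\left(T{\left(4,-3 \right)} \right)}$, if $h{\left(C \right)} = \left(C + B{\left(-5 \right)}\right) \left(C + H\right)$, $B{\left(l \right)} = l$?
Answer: $2280$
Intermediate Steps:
$F{\left(L \right)} = 4 + L$ ($F{\left(L \right)} = L + 4 = 4 + L$)
$T{\left(a,g \right)} = - 5 a$
$h{\left(C \right)} = \left(-5 + C\right)^{2}$ ($h{\left(C \right)} = \left(C - 5\right) \left(C - 5\right) = \left(-5 + C\right) \left(-5 + C\right) = \left(-5 + C\right)^{2}$)
$\left(\left(h{\left(F{\left(3 \right)} \right)} - 3\right) - 115\right) o{\left(T{\left(4,-3 \right)} \right)} = \left(\left(\left(25 + \left(4 + 3\right)^{2} - 10 \left(4 + 3\right)\right) - 3\right) - 115\right) \left(\left(-5\right) 4\right) = \left(\left(\left(25 + 7^{2} - 70\right) - 3\right) - 115\right) \left(-20\right) = \left(\left(\left(25 + 49 - 70\right) - 3\right) - 115\right) \left(-20\right) = \left(\left(4 - 3\right) - 115\right) \left(-20\right) = \left(1 - 115\right) \left(-20\right) = \left(-114\right) \left(-20\right) = 2280$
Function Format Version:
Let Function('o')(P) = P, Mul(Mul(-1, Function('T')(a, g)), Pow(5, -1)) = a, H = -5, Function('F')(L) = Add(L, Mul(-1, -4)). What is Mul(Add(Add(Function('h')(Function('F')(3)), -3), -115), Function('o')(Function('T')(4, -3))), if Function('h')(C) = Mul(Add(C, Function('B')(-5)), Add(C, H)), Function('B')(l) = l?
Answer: 2280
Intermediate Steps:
Function('F')(L) = Add(4, L) (Function('F')(L) = Add(L, 4) = Add(4, L))
Function('T')(a, g) = Mul(-5, a)
Function('h')(C) = Pow(Add(-5, C), 2) (Function('h')(C) = Mul(Add(C, -5), Add(C, -5)) = Mul(Add(-5, C), Add(-5, C)) = Pow(Add(-5, C), 2))
Mul(Add(Add(Function('h')(Function('F')(3)), -3), -115), Function('o')(Function('T')(4, -3))) = Mul(Add(Add(Add(25, Pow(Add(4, 3), 2), Mul(-10, Add(4, 3))), -3), -115), Mul(-5, 4)) = Mul(Add(Add(Add(25, Pow(7, 2), Mul(-10, 7)), -3), -115), -20) = Mul(Add(Add(Add(25, 49, -70), -3), -115), -20) = Mul(Add(Add(4, -3), -115), -20) = Mul(Add(1, -115), -20) = Mul(-114, -20) = 2280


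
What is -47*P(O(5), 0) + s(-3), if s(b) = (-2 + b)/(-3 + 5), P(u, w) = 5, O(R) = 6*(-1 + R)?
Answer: -475/2 ≈ -237.50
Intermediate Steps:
O(R) = -6 + 6*R
s(b) = -1 + b/2 (s(b) = (-2 + b)/2 = (-2 + b)*(½) = -1 + b/2)
-47*P(O(5), 0) + s(-3) = -47*5 + (-1 + (½)*(-3)) = -235 + (-1 - 3/2) = -235 - 5/2 = -475/2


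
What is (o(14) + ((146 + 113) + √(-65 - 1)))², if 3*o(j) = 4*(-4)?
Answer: 578527/9 + 1522*I*√66/3 ≈ 64281.0 + 4121.6*I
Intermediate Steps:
o(j) = -16/3 (o(j) = (4*(-4))/3 = (⅓)*(-16) = -16/3)
(o(14) + ((146 + 113) + √(-65 - 1)))² = (-16/3 + ((146 + 113) + √(-65 - 1)))² = (-16/3 + (259 + √(-66)))² = (-16/3 + (259 + I*√66))² = (761/3 + I*√66)²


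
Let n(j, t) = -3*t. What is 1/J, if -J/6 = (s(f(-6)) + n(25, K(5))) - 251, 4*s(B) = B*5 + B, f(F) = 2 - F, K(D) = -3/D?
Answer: 5/7116 ≈ 0.00070264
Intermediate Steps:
s(B) = 3*B/2 (s(B) = (B*5 + B)/4 = (5*B + B)/4 = (6*B)/4 = 3*B/2)
J = 7116/5 (J = -6*((3*(2 - 1*(-6))/2 - (-9)/5) - 251) = -6*((3*(2 + 6)/2 - (-9)/5) - 251) = -6*(((3/2)*8 - 3*(-⅗)) - 251) = -6*((12 + 9/5) - 251) = -6*(69/5 - 251) = -6*(-1186/5) = 7116/5 ≈ 1423.2)
1/J = 1/(7116/5) = 5/7116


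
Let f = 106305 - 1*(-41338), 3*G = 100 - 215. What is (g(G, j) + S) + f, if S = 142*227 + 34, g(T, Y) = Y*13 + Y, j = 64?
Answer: 180807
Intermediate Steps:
G = -115/3 (G = (100 - 215)/3 = (⅓)*(-115) = -115/3 ≈ -38.333)
g(T, Y) = 14*Y (g(T, Y) = 13*Y + Y = 14*Y)
S = 32268 (S = 32234 + 34 = 32268)
f = 147643 (f = 106305 + 41338 = 147643)
(g(G, j) + S) + f = (14*64 + 32268) + 147643 = (896 + 32268) + 147643 = 33164 + 147643 = 180807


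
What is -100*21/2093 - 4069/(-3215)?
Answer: 252131/961285 ≈ 0.26229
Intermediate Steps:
-100*21/2093 - 4069/(-3215) = -2100*1/2093 - 4069*(-1/3215) = -300/299 + 4069/3215 = 252131/961285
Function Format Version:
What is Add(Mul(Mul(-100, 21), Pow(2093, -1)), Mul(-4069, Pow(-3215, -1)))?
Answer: Rational(252131, 961285) ≈ 0.26229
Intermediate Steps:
Add(Mul(Mul(-100, 21), Pow(2093, -1)), Mul(-4069, Pow(-3215, -1))) = Add(Mul(-2100, Rational(1, 2093)), Mul(-4069, Rational(-1, 3215))) = Add(Rational(-300, 299), Rational(4069, 3215)) = Rational(252131, 961285)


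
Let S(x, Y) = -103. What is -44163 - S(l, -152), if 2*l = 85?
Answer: -44060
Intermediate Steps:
l = 85/2 (l = (1/2)*85 = 85/2 ≈ 42.500)
-44163 - S(l, -152) = -44163 - 1*(-103) = -44163 + 103 = -44060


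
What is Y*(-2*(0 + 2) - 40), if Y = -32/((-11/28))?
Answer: -3584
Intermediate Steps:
Y = 896/11 (Y = -32/((-11*1/28)) = -32/(-11/28) = -32*(-28/11) = 896/11 ≈ 81.455)
Y*(-2*(0 + 2) - 40) = 896*(-2*(0 + 2) - 40)/11 = 896*(-2*2 - 40)/11 = 896*(-4 - 40)/11 = (896/11)*(-44) = -3584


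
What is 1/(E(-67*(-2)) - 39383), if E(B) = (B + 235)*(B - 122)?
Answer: -1/34955 ≈ -2.8608e-5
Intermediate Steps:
E(B) = (-122 + B)*(235 + B) (E(B) = (235 + B)*(-122 + B) = (-122 + B)*(235 + B))
1/(E(-67*(-2)) - 39383) = 1/((-28670 + (-67*(-2))² + 113*(-67*(-2))) - 39383) = 1/((-28670 + 134² + 113*134) - 39383) = 1/((-28670 + 17956 + 15142) - 39383) = 1/(4428 - 39383) = 1/(-34955) = -1/34955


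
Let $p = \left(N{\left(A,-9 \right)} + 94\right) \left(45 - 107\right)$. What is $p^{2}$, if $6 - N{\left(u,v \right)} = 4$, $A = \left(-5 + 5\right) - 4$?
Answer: $35426304$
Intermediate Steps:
$A = -4$ ($A = 0 - 4 = -4$)
$N{\left(u,v \right)} = 2$ ($N{\left(u,v \right)} = 6 - 4 = 2$)
$p = -5952$ ($p = \left(2 + 94\right) \left(45 - 107\right) = 96 \left(-62\right) = -5952$)
$p^{2} = \left(-5952\right)^{2} = 35426304$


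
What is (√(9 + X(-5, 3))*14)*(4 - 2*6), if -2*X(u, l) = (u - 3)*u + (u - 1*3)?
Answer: -112*I*√7 ≈ -296.32*I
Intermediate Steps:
X(u, l) = 3/2 - u/2 - u*(-3 + u)/2 (X(u, l) = -((u - 3)*u + (u - 1*3))/2 = -((-3 + u)*u + (u - 3))/2 = -(u*(-3 + u) + (-3 + u))/2 = -(-3 + u + u*(-3 + u))/2 = 3/2 - u/2 - u*(-3 + u)/2)
(√(9 + X(-5, 3))*14)*(4 - 2*6) = (√(9 + (3/2 - 5 - ½*(-5)²))*14)*(4 - 2*6) = (√(9 + (3/2 - 5 - ½*25))*14)*(4 - 12) = (√(9 + (3/2 - 5 - 25/2))*14)*(-8) = (√(9 - 16)*14)*(-8) = (√(-7)*14)*(-8) = ((I*√7)*14)*(-8) = (14*I*√7)*(-8) = -112*I*√7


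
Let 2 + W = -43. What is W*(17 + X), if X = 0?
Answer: -765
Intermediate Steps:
W = -45 (W = -2 - 43 = -45)
W*(17 + X) = -45*(17 + 0) = -45*17 = -765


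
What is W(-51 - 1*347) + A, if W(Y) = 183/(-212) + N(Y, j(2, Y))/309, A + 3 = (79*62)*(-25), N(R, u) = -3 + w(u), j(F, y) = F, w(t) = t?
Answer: -8021707883/65508 ≈ -1.2245e+5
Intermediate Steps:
N(R, u) = -3 + u
A = -122453 (A = -3 + (79*62)*(-25) = -3 + 4898*(-25) = -3 - 122450 = -122453)
W(Y) = -56759/65508 (W(Y) = 183/(-212) + (-3 + 2)/309 = 183*(-1/212) - 1*1/309 = -183/212 - 1/309 = -56759/65508)
W(-51 - 1*347) + A = -56759/65508 - 122453 = -8021707883/65508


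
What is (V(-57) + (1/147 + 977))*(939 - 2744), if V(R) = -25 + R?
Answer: -237476630/147 ≈ -1.6155e+6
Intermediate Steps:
(V(-57) + (1/147 + 977))*(939 - 2744) = ((-25 - 57) + (1/147 + 977))*(939 - 2744) = (-82 + (1/147 + 977))*(-1805) = (-82 + 143620/147)*(-1805) = (131566/147)*(-1805) = -237476630/147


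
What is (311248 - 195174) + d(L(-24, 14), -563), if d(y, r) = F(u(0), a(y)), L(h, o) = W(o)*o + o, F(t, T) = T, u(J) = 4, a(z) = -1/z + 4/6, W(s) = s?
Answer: 24375679/210 ≈ 1.1607e+5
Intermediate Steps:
a(z) = 2/3 - 1/z (a(z) = -1/z + 4*(1/6) = -1/z + 2/3 = 2/3 - 1/z)
L(h, o) = o + o**2 (L(h, o) = o*o + o = o**2 + o = o + o**2)
d(y, r) = 2/3 - 1/y
(311248 - 195174) + d(L(-24, 14), -563) = (311248 - 195174) + (2/3 - 1/(14*(1 + 14))) = 116074 + (2/3 - 1/(14*15)) = 116074 + (2/3 - 1/210) = 116074 + 139/210 = 24375679/210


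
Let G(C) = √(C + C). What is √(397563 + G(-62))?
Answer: √(397563 + 2*I*√31) ≈ 630.53 + 0.009*I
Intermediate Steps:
G(C) = √2*√C (G(C) = √(2*C) = √2*√C)
√(397563 + G(-62)) = √(397563 + √2*√(-62)) = √(397563 + √2*(I*√62)) = √(397563 + 2*I*√31)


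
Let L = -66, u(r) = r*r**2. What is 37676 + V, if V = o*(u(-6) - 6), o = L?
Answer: 52328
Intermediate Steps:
u(r) = r**3
o = -66
V = 14652 (V = -66*((-6)**3 - 6) = -66*(-216 - 6) = -66*(-222) = 14652)
37676 + V = 37676 + 14652 = 52328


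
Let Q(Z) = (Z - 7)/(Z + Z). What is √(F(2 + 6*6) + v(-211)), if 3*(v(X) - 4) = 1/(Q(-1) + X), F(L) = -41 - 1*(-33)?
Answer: I*√171465/207 ≈ 2.0004*I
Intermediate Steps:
Q(Z) = (-7 + Z)/(2*Z) (Q(Z) = (-7 + Z)/((2*Z)) = (-7 + Z)*(1/(2*Z)) = (-7 + Z)/(2*Z))
F(L) = -8 (F(L) = -41 + 33 = -8)
v(X) = 4 + 1/(3*(4 + X)) (v(X) = 4 + 1/(3*((½)*(-7 - 1)/(-1) + X)) = 4 + 1/(3*((½)*(-1)*(-8) + X)) = 4 + 1/(3*(4 + X)))
√(F(2 + 6*6) + v(-211)) = √(-8 + (49 + 12*(-211))/(3*(4 - 211))) = √(-8 + (⅓)*(49 - 2532)/(-207)) = √(-8 + (⅓)*(-1/207)*(-2483)) = √(-8 + 2483/621) = √(-2485/621) = I*√171465/207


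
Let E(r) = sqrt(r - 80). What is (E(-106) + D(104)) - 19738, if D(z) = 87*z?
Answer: -10690 + I*sqrt(186) ≈ -10690.0 + 13.638*I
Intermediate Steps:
E(r) = sqrt(-80 + r)
(E(-106) + D(104)) - 19738 = (sqrt(-80 - 106) + 87*104) - 19738 = (sqrt(-186) + 9048) - 19738 = (I*sqrt(186) + 9048) - 19738 = (9048 + I*sqrt(186)) - 19738 = -10690 + I*sqrt(186)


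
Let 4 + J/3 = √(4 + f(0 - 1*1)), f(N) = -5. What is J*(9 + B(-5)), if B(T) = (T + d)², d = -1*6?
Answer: -1560 + 390*I ≈ -1560.0 + 390.0*I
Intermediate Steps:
d = -6
B(T) = (-6 + T)² (B(T) = (T - 6)² = (-6 + T)²)
J = -12 + 3*I (J = -12 + 3*√(4 - 5) = -12 + 3*√(-1) = -12 + 3*I ≈ -12.0 + 3.0*I)
J*(9 + B(-5)) = (-12 + 3*I)*(9 + (-6 - 5)²) = (-12 + 3*I)*(9 + (-11)²) = (-12 + 3*I)*(9 + 121) = (-12 + 3*I)*130 = -1560 + 390*I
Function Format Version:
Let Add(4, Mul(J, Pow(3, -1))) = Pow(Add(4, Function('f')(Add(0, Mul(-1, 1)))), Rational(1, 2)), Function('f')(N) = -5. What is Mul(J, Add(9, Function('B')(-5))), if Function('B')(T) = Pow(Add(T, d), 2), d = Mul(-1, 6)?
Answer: Add(-1560, Mul(390, I)) ≈ Add(-1560.0, Mul(390.00, I))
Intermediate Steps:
d = -6
Function('B')(T) = Pow(Add(-6, T), 2) (Function('B')(T) = Pow(Add(T, -6), 2) = Pow(Add(-6, T), 2))
J = Add(-12, Mul(3, I)) (J = Add(-12, Mul(3, Pow(Add(4, -5), Rational(1, 2)))) = Add(-12, Mul(3, Pow(-1, Rational(1, 2)))) = Add(-12, Mul(3, I)) ≈ Add(-12.000, Mul(3.0000, I)))
Mul(J, Add(9, Function('B')(-5))) = Mul(Add(-12, Mul(3, I)), Add(9, Pow(Add(-6, -5), 2))) = Mul(Add(-12, Mul(3, I)), Add(9, Pow(-11, 2))) = Mul(Add(-12, Mul(3, I)), Add(9, 121)) = Mul(Add(-12, Mul(3, I)), 130) = Add(-1560, Mul(390, I))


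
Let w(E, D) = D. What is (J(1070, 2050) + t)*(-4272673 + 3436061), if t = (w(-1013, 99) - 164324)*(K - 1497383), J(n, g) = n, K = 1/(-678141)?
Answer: -139513509170237120095240/678141 ≈ -2.0573e+17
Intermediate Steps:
K = -1/678141 ≈ -1.4746e-6
t = 166760109301781900/678141 (t = (99 - 164324)*(-1/678141 - 1497383) = -164225*(-1015436805004/678141) = 166760109301781900/678141 ≈ 2.4591e+11)
(J(1070, 2050) + t)*(-4272673 + 3436061) = (1070 + 166760109301781900/678141)*(-4272673 + 3436061) = (166760110027392770/678141)*(-836612) = -139513509170237120095240/678141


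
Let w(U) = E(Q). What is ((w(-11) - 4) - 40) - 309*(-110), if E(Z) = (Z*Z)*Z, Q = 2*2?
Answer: 34010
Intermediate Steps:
Q = 4
E(Z) = Z³ (E(Z) = Z²*Z = Z³)
w(U) = 64 (w(U) = 4³ = 64)
((w(-11) - 4) - 40) - 309*(-110) = ((64 - 4) - 40) - 309*(-110) = (60 - 40) + 33990 = 20 + 33990 = 34010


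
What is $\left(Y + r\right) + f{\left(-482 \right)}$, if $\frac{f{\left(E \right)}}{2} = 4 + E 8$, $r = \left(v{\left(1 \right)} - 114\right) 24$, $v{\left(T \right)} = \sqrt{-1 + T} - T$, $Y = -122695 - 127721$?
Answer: $-260880$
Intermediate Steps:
$Y = -250416$
$r = -2760$ ($r = \left(\left(\sqrt{-1 + 1} - 1\right) - 114\right) 24 = \left(\left(\sqrt{0} - 1\right) - 114\right) 24 = \left(\left(0 - 1\right) - 114\right) 24 = \left(-1 - 114\right) 24 = \left(-115\right) 24 = -2760$)
$f{\left(E \right)} = 8 + 16 E$ ($f{\left(E \right)} = 2 \left(4 + E 8\right) = 2 \left(4 + 8 E\right) = 8 + 16 E$)
$\left(Y + r\right) + f{\left(-482 \right)} = \left(-250416 - 2760\right) + \left(8 + 16 \left(-482\right)\right) = -253176 + \left(8 - 7712\right) = -253176 - 7704 = -260880$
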